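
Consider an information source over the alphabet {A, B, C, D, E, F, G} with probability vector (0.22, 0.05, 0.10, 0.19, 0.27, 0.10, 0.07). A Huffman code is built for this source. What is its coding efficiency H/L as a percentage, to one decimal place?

Entropy H = −Σ p log₂ p ≈ 2.5949 bits.
Huffman merges: 1/20+7/100→3/25; 1/10+1/10→1/5; 3/25+19/100→31/100; 1/5+11/50→21/50; 27/100+31/100→29/50; 21/50+29/50→1. L = 263/100 ≈ 2.6300.
Efficiency = H/L = 2.5949/2.6300 = 98.7%.

98.7%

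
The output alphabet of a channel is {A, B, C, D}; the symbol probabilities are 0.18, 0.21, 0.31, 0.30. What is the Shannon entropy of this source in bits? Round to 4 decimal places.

1.9630 bits

H = −Σ pᵢ log₂ pᵢ.
−0.18·log₂(0.18) = 0.4453
−0.21·log₂(0.21) = 0.4728
−0.31·log₂(0.31) = 0.5238
−0.30·log₂(0.30) = 0.5211
Sum ≈ 1.9630 → 1.9630 bits.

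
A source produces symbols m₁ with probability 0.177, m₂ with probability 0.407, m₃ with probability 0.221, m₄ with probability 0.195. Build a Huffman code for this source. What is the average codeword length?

Repeatedly combine the two least-probable nodes; the expected code length is the sum of the merged weights.
merge 177/1000 + 39/200 → 93/250
merge 221/1000 + 93/250 → 593/1000
merge 407/1000 + 593/1000 → 1
L = 93/250 + 593/1000 + 1 = 393/200 = 1.965 bits/symbol.

1.965 bits/symbol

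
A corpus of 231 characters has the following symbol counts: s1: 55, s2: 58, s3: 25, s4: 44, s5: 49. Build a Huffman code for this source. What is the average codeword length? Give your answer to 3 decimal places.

2.299 bits/symbol

Probabilities are the counts divided by 231.
Repeatedly combine the two least-probable nodes; the expected code length is the sum of the merged weights.
merge 25/231 + 4/21 → 23/77
merge 7/33 + 5/21 → 104/231
merge 58/231 + 23/77 → 127/231
merge 104/231 + 127/231 → 1
L = 23/77 + 104/231 + 127/231 + 1 = 177/77 ≈ 2.299 bits/symbol.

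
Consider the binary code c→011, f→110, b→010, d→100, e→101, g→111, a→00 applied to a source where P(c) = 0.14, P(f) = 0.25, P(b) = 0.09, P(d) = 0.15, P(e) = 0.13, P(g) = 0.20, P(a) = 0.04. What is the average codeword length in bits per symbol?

L̄ = Σ pᵢ·ℓᵢ = 0.14·3 + 0.25·3 + 0.09·3 + 0.15·3 + 0.13·3 + 0.20·3 + 0.04·2 = 2.96 bits/symbol.

2.96 bits/symbol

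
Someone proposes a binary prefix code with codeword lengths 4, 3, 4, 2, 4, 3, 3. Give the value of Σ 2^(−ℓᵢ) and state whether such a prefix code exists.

0.8125; yes

With common denominator 2^4 = 16: Σ 2^(−ℓᵢ) = 1/16 + 2/16 + 1/16 + 4/16 + 1/16 + 2/16 + 2/16 = 13/16 = 0.8125.
Kraft's inequality requires Σ ≤ 1; here Σ = 0.8125 ≤ 1, so such a prefix code exists.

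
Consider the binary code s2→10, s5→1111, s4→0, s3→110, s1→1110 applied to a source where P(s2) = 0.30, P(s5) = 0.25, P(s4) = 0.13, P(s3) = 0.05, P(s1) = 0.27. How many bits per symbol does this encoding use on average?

2.96 bits/symbol

L̄ = Σ pᵢ·ℓᵢ = 0.30·2 + 0.25·4 + 0.13·1 + 0.05·3 + 0.27·4 = 2.96 bits/symbol.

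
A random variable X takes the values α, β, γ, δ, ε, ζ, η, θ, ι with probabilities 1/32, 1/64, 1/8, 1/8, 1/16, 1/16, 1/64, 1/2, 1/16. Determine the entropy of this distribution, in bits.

2.34375 bits

Each probability is a power of 1/2, so log₂(1/p) is an integer.
H = Σ p·log₂(1/p) = 1/32·5 + 1/64·6 + 1/8·3 + 1/8·3 + 1/16·4 + 1/16·4 + 1/64·6 + 1/2·1 + 1/16·4 = 2.34375 bits.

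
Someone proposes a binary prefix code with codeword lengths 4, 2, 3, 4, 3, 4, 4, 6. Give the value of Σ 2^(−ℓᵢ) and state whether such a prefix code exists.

With common denominator 2^6 = 64: Σ 2^(−ℓᵢ) = 4/64 + 16/64 + 8/64 + 4/64 + 8/64 + 4/64 + 4/64 + 1/64 = 49/64 = 0.765625.
Kraft's inequality requires Σ ≤ 1; here Σ = 0.765625 ≤ 1, so such a prefix code exists.

0.765625; yes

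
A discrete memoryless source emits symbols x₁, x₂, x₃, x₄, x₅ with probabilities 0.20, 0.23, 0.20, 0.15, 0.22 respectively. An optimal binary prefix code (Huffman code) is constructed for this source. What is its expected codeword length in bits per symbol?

Repeatedly combine the two least-probable nodes; the expected code length is the sum of the merged weights.
merge 3/20 + 1/5 → 7/20
merge 1/5 + 11/50 → 21/50
merge 23/100 + 7/20 → 29/50
merge 21/50 + 29/50 → 1
L = 7/20 + 21/50 + 29/50 + 1 = 47/20 = 2.35 bits/symbol.

2.35 bits/symbol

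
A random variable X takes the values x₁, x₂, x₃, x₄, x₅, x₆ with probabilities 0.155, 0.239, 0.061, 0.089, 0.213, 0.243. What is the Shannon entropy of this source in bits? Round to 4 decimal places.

2.4383 bits

H = −Σ pᵢ log₂ pᵢ.
−0.155·log₂(0.155) = 0.4169
−0.239·log₂(0.239) = 0.4935
−0.061·log₂(0.061) = 0.2461
−0.089·log₂(0.089) = 0.3106
−0.213·log₂(0.213) = 0.4752
−0.243·log₂(0.243) = 0.4960
Sum ≈ 2.4383 → 2.4383 bits.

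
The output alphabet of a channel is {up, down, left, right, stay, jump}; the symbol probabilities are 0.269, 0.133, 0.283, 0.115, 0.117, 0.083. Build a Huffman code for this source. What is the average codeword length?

2.448 bits/symbol

Repeatedly combine the two least-probable nodes; the expected code length is the sum of the merged weights.
merge 83/1000 + 23/200 → 99/500
merge 117/1000 + 133/1000 → 1/4
merge 99/500 + 1/4 → 56/125
merge 269/1000 + 283/1000 → 69/125
merge 56/125 + 69/125 → 1
L = 99/500 + 1/4 + 56/125 + 69/125 + 1 = 306/125 = 2.448 bits/symbol.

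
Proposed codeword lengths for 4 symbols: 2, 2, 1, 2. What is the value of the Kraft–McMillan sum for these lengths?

1.25

With common denominator 2^2 = 4: Σ 2^(−ℓᵢ) = 1/4 + 1/4 + 2/4 + 1/4 = 5/4 = 1.25.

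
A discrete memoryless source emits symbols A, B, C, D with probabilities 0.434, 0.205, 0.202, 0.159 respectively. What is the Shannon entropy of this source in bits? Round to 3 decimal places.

1.879 bits

H = −Σ pᵢ log₂ pᵢ.
−0.434·log₂(0.434) = 0.5226
−0.205·log₂(0.205) = 0.4687
−0.202·log₂(0.202) = 0.4661
−0.159·log₂(0.159) = 0.4218
Sum ≈ 1.8793 → 1.879 bits.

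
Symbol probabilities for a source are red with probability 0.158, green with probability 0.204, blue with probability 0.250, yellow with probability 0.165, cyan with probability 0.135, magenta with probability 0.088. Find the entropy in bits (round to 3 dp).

H = −Σ pᵢ log₂ pᵢ.
−0.158·log₂(0.158) = 0.4206
−0.204·log₂(0.204) = 0.4678
−0.250·log₂(0.250) = 0.5000
−0.165·log₂(0.165) = 0.4289
−0.135·log₂(0.135) = 0.3900
−0.088·log₂(0.088) = 0.3086
Sum ≈ 2.5159 → 2.516 bits.

2.516 bits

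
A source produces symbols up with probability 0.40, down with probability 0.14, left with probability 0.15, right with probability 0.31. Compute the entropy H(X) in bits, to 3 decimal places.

H = −Σ pᵢ log₂ pᵢ.
−0.40·log₂(0.40) = 0.5288
−0.14·log₂(0.14) = 0.3971
−0.15·log₂(0.15) = 0.4105
−0.31·log₂(0.31) = 0.5238
Sum ≈ 1.8602 → 1.860 bits.

1.860 bits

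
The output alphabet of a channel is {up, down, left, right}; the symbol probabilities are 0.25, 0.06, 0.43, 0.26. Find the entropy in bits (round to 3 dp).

1.772 bits

H = −Σ pᵢ log₂ pᵢ.
−0.25·log₂(0.25) = 0.5000
−0.06·log₂(0.06) = 0.2435
−0.43·log₂(0.43) = 0.5236
−0.26·log₂(0.26) = 0.5053
Sum ≈ 1.7724 → 1.772 bits.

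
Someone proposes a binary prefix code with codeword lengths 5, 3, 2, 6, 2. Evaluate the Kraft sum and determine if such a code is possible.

With common denominator 2^6 = 64: Σ 2^(−ℓᵢ) = 2/64 + 8/64 + 16/64 + 1/64 + 16/64 = 43/64 = 0.671875.
Kraft's inequality requires Σ ≤ 1; here Σ = 0.671875 ≤ 1, so such a prefix code exists.

0.671875; yes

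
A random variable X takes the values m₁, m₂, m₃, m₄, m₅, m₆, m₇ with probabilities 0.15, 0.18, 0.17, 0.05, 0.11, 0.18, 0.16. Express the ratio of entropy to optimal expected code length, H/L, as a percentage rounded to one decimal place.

Entropy H = −Σ p log₂ p ≈ 2.7251 bits.
Huffman merges: 1/20+11/100→4/25; 3/20+4/25→31/100; 4/25+17/100→33/100; 9/50+9/50→9/25; 31/100+33/100→16/25; 9/25+16/25→1. L = 14/5 ≈ 2.8000.
Efficiency = H/L = 2.7251/2.8000 = 97.3%.

97.3%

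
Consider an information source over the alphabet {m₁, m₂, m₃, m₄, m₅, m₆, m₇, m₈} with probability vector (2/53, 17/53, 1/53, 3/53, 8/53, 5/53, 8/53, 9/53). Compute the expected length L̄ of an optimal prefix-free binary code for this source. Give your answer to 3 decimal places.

2.679 bits/symbol

Repeatedly combine the two least-probable nodes; the expected code length is the sum of the merged weights.
merge 1/53 + 2/53 → 3/53
merge 3/53 + 3/53 → 6/53
merge 5/53 + 6/53 → 11/53
merge 8/53 + 8/53 → 16/53
merge 9/53 + 11/53 → 20/53
merge 16/53 + 17/53 → 33/53
merge 20/53 + 33/53 → 1
L = 3/53 + 6/53 + 11/53 + 16/53 + 20/53 + 33/53 + 1 = 142/53 ≈ 2.679 bits/symbol.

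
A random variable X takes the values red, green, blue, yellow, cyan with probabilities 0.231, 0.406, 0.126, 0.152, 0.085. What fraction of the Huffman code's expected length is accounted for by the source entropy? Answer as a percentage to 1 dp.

97.2%

Entropy H = −Σ p log₂ p ≈ 2.1083 bits.
Huffman merges: 17/200+63/500→211/1000; 19/125+211/1000→363/1000; 231/1000+363/1000→297/500; 203/500+297/500→1. L = 271/125 ≈ 2.1680.
Efficiency = H/L = 2.1083/2.1680 = 97.2%.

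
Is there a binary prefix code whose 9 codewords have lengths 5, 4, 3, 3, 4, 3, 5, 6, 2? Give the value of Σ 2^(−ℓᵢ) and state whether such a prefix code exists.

0.828125; yes

With common denominator 2^6 = 64: Σ 2^(−ℓᵢ) = 2/64 + 4/64 + 8/64 + 8/64 + 4/64 + 8/64 + 2/64 + 1/64 + 16/64 = 53/64 = 0.828125.
Kraft's inequality requires Σ ≤ 1; here Σ = 0.828125 ≤ 1, so such a prefix code exists.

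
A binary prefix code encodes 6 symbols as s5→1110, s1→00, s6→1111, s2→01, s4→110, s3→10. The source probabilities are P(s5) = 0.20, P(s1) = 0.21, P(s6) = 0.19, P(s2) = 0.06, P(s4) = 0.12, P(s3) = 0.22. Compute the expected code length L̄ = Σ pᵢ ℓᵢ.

2.9 bits/symbol

L̄ = Σ pᵢ·ℓᵢ = 0.20·4 + 0.21·2 + 0.19·4 + 0.06·2 + 0.12·3 + 0.22·2 = 2.9 bits/symbol.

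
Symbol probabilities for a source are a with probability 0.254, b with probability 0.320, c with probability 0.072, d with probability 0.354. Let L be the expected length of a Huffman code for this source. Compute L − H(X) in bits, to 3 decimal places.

0.140 bits

Entropy H = −Σ p log₂ p ≈ 1.8319 bits.
Huffman merges: 9/125+127/500→163/500; 8/25+163/500→323/500; 177/500+323/500→1. L = 493/250 ≈ 1.9720.
L − H = 1.9720 − 1.8319 = 0.140 bits.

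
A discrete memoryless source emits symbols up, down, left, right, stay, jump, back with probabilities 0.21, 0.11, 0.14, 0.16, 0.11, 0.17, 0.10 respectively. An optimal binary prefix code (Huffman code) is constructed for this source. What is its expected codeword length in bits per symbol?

Repeatedly combine the two least-probable nodes; the expected code length is the sum of the merged weights.
merge 1/10 + 11/100 → 21/100
merge 11/100 + 7/50 → 1/4
merge 4/25 + 17/100 → 33/100
merge 21/100 + 21/100 → 21/50
merge 1/4 + 33/100 → 29/50
merge 21/50 + 29/50 → 1
L = 21/100 + 1/4 + 33/100 + 21/50 + 29/50 + 1 = 279/100 = 2.79 bits/symbol.

2.79 bits/symbol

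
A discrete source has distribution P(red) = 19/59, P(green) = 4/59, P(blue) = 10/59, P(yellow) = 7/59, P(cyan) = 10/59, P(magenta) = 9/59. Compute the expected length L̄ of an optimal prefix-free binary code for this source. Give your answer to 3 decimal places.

2.508 bits/symbol

Repeatedly combine the two least-probable nodes; the expected code length is the sum of the merged weights.
merge 4/59 + 7/59 → 11/59
merge 9/59 + 10/59 → 19/59
merge 10/59 + 11/59 → 21/59
merge 19/59 + 19/59 → 38/59
merge 21/59 + 38/59 → 1
L = 11/59 + 19/59 + 21/59 + 38/59 + 1 = 148/59 ≈ 2.508 bits/symbol.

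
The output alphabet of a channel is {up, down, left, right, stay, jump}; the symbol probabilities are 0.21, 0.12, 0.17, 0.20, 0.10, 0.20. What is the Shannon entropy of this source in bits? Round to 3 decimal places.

2.535 bits

H = −Σ pᵢ log₂ pᵢ.
−0.21·log₂(0.21) = 0.4728
−0.12·log₂(0.12) = 0.3671
−0.17·log₂(0.17) = 0.4346
−0.20·log₂(0.20) = 0.4644
−0.10·log₂(0.10) = 0.3322
−0.20·log₂(0.20) = 0.4644
Sum ≈ 2.5354 → 2.535 bits.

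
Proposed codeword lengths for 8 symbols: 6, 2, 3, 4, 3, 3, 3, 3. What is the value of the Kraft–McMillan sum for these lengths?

With common denominator 2^6 = 64: Σ 2^(−ℓᵢ) = 1/64 + 16/64 + 8/64 + 4/64 + 8/64 + 8/64 + 8/64 + 8/64 = 61/64 = 0.953125.

0.953125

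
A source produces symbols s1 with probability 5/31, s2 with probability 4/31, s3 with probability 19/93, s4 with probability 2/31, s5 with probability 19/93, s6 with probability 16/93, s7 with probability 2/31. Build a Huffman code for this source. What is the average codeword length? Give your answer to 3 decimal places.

Repeatedly combine the two least-probable nodes; the expected code length is the sum of the merged weights.
merge 2/31 + 2/31 → 4/31
merge 4/31 + 4/31 → 8/31
merge 5/31 + 16/93 → 1/3
merge 19/93 + 19/93 → 38/93
merge 8/31 + 1/3 → 55/93
merge 38/93 + 55/93 → 1
L = 4/31 + 8/31 + 1/3 + 38/93 + 55/93 + 1 = 253/93 ≈ 2.720 bits/symbol.

2.720 bits/symbol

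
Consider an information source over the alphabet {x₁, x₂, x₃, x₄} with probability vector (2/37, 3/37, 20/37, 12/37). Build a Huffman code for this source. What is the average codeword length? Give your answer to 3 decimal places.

1.595 bits/symbol

Repeatedly combine the two least-probable nodes; the expected code length is the sum of the merged weights.
merge 2/37 + 3/37 → 5/37
merge 5/37 + 12/37 → 17/37
merge 17/37 + 20/37 → 1
L = 5/37 + 17/37 + 1 = 59/37 ≈ 1.595 bits/symbol.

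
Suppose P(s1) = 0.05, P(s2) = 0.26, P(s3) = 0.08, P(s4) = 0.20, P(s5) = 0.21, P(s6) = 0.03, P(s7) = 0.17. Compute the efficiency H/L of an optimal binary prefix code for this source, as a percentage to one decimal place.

Entropy H = −Σ p log₂ p ≈ 2.5365 bits.
Huffman merges: 3/100+1/20→2/25; 2/25+2/25→4/25; 4/25+17/100→33/100; 1/5+21/100→41/100; 13/50+33/100→59/100; 41/100+59/100→1. L = 257/100 ≈ 2.5700.
Efficiency = H/L = 2.5365/2.5700 = 98.7%.

98.7%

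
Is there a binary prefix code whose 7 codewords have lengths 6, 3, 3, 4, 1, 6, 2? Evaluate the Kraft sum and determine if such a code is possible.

With common denominator 2^6 = 64: Σ 2^(−ℓᵢ) = 1/64 + 8/64 + 8/64 + 4/64 + 32/64 + 1/64 + 16/64 = 70/64 = 1.09375.
Kraft's inequality requires Σ ≤ 1; here Σ = 1.09375 > 1, so no such prefix code exists.

1.09375; no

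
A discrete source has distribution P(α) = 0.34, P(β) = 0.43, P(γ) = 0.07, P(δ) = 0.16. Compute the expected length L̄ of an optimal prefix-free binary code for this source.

1.8 bits/symbol

Repeatedly combine the two least-probable nodes; the expected code length is the sum of the merged weights.
merge 7/100 + 4/25 → 23/100
merge 23/100 + 17/50 → 57/100
merge 43/100 + 57/100 → 1
L = 23/100 + 57/100 + 1 = 9/5 = 1.8 bits/symbol.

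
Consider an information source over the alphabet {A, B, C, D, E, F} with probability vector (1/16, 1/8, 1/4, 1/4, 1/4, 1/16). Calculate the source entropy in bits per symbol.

Each probability is a power of 1/2, so log₂(1/p) is an integer.
H = Σ p·log₂(1/p) = 1/16·4 + 1/8·3 + 1/4·2 + 1/4·2 + 1/4·2 + 1/16·4 = 2.375 bits.

2.375 bits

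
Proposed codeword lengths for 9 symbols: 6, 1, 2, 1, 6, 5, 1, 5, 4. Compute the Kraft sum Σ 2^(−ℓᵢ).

1.90625

With common denominator 2^6 = 64: Σ 2^(−ℓᵢ) = 1/64 + 32/64 + 16/64 + 32/64 + 1/64 + 2/64 + 32/64 + 2/64 + 4/64 = 122/64 = 1.90625.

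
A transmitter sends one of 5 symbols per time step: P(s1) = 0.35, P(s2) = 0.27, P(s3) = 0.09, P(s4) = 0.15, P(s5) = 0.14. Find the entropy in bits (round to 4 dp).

2.1604 bits

H = −Σ pᵢ log₂ pᵢ.
−0.35·log₂(0.35) = 0.5301
−0.27·log₂(0.27) = 0.5100
−0.09·log₂(0.09) = 0.3127
−0.15·log₂(0.15) = 0.4105
−0.14·log₂(0.14) = 0.3971
Sum ≈ 2.1604 → 2.1604 bits.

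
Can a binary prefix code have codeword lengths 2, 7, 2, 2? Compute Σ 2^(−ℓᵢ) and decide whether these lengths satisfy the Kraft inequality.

0.7578125; yes

With common denominator 2^7 = 128: Σ 2^(−ℓᵢ) = 32/128 + 1/128 + 32/128 + 32/128 = 97/128 = 0.7578125.
Kraft's inequality requires Σ ≤ 1; here Σ = 0.7578125 ≤ 1, so such a prefix code exists.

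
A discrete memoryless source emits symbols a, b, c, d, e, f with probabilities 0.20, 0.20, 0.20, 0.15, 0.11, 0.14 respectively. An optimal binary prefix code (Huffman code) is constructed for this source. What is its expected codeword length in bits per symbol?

Repeatedly combine the two least-probable nodes; the expected code length is the sum of the merged weights.
merge 11/100 + 7/50 → 1/4
merge 3/20 + 1/5 → 7/20
merge 1/5 + 1/5 → 2/5
merge 1/4 + 7/20 → 3/5
merge 2/5 + 3/5 → 1
L = 1/4 + 7/20 + 2/5 + 3/5 + 1 = 13/5 = 2.6 bits/symbol.

2.6 bits/symbol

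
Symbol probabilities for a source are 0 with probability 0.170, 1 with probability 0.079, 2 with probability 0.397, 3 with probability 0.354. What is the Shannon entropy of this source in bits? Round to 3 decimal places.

1.783 bits

H = −Σ pᵢ log₂ pᵢ.
−0.170·log₂(0.170) = 0.4346
−0.079·log₂(0.079) = 0.2893
−0.397·log₂(0.397) = 0.5291
−0.354·log₂(0.354) = 0.5304
Sum ≈ 1.7834 → 1.783 bits.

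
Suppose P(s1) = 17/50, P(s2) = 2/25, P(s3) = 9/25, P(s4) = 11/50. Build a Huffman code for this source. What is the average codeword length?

Repeatedly combine the two least-probable nodes; the expected code length is the sum of the merged weights.
merge 2/25 + 11/50 → 3/10
merge 3/10 + 17/50 → 16/25
merge 9/25 + 16/25 → 1
L = 3/10 + 16/25 + 1 = 97/50 = 1.94 bits/symbol.

1.94 bits/symbol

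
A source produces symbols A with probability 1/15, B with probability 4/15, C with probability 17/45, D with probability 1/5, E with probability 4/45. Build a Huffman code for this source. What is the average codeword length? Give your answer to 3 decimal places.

Repeatedly combine the two least-probable nodes; the expected code length is the sum of the merged weights.
merge 1/15 + 4/45 → 7/45
merge 7/45 + 1/5 → 16/45
merge 4/15 + 16/45 → 28/45
merge 17/45 + 28/45 → 1
L = 7/45 + 16/45 + 28/45 + 1 = 32/15 ≈ 2.133 bits/symbol.

2.133 bits/symbol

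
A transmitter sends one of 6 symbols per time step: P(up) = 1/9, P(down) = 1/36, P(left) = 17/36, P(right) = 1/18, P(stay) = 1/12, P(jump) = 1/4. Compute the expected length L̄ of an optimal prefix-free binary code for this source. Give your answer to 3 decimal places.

Repeatedly combine the two least-probable nodes; the expected code length is the sum of the merged weights.
merge 1/36 + 1/18 → 1/12
merge 1/12 + 1/12 → 1/6
merge 1/9 + 1/6 → 5/18
merge 1/4 + 5/18 → 19/36
merge 17/36 + 19/36 → 1
L = 1/12 + 1/6 + 5/18 + 19/36 + 1 = 37/18 ≈ 2.056 bits/symbol.

2.056 bits/symbol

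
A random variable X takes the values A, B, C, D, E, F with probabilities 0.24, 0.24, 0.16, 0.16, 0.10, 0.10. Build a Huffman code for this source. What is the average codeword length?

Repeatedly combine the two least-probable nodes; the expected code length is the sum of the merged weights.
merge 1/10 + 1/10 → 1/5
merge 4/25 + 4/25 → 8/25
merge 1/5 + 6/25 → 11/25
merge 6/25 + 8/25 → 14/25
merge 11/25 + 14/25 → 1
L = 1/5 + 8/25 + 11/25 + 14/25 + 1 = 63/25 = 2.52 bits/symbol.

2.52 bits/symbol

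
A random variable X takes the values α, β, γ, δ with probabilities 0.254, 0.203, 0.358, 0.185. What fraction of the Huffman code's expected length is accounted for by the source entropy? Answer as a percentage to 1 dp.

Entropy H = −Σ p log₂ p ≈ 1.9501 bits.
Huffman merges: 37/200+203/1000→97/250; 127/500+179/500→153/250; 97/250+153/250→1. L = 2 ≈ 2.0000.
Efficiency = H/L = 1.9501/2.0000 = 97.5%.

97.5%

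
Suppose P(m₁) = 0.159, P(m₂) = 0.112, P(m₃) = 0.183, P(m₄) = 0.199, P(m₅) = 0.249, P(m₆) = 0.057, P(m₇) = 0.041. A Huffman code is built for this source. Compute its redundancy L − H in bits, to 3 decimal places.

0.039 bits

Entropy H = −Σ p log₂ p ≈ 2.6114 bits.
Huffman merges: 41/1000+57/1000→49/500; 49/500+14/125→21/100; 159/1000+183/1000→171/500; 199/1000+21/100→409/1000; 249/1000+171/500→591/1000; 409/1000+591/1000→1. L = 53/20 ≈ 2.6500.
L − H = 2.6500 − 2.6114 = 0.039 bits.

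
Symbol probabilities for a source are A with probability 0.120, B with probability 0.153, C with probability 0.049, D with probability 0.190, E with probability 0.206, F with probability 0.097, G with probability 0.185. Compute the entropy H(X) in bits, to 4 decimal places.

H = −Σ pᵢ log₂ pᵢ.
−0.120·log₂(0.120) = 0.3671
−0.153·log₂(0.153) = 0.4144
−0.049·log₂(0.049) = 0.2132
−0.190·log₂(0.190) = 0.4552
−0.206·log₂(0.206) = 0.4695
−0.097·log₂(0.097) = 0.3265
−0.185·log₂(0.185) = 0.4504
Sum ≈ 2.6963 → 2.6963 bits.

2.6963 bits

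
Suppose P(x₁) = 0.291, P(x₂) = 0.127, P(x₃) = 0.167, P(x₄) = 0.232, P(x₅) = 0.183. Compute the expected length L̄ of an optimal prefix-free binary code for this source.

2.294 bits/symbol

Repeatedly combine the two least-probable nodes; the expected code length is the sum of the merged weights.
merge 127/1000 + 167/1000 → 147/500
merge 183/1000 + 29/125 → 83/200
merge 291/1000 + 147/500 → 117/200
merge 83/200 + 117/200 → 1
L = 147/500 + 83/200 + 117/200 + 1 = 1147/500 = 2.294 bits/symbol.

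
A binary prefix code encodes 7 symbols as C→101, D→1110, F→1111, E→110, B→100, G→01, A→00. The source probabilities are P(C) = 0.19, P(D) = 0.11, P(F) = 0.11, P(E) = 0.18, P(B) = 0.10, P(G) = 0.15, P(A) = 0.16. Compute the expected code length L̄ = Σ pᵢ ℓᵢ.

2.91 bits/symbol

L̄ = Σ pᵢ·ℓᵢ = 0.19·3 + 0.11·4 + 0.11·4 + 0.18·3 + 0.10·3 + 0.15·2 + 0.16·2 = 2.91 bits/symbol.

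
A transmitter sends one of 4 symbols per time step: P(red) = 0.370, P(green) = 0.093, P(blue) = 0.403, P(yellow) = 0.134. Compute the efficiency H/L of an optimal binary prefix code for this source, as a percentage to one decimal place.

96.8%

Entropy H = −Σ p log₂ p ≈ 1.7664 bits.
Huffman merges: 93/1000+67/500→227/1000; 227/1000+37/100→597/1000; 403/1000+597/1000→1. L = 228/125 ≈ 1.8240.
Efficiency = H/L = 1.7664/1.8240 = 96.8%.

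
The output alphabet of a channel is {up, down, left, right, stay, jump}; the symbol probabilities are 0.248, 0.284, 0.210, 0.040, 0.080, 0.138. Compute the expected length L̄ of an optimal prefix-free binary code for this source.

2.378 bits/symbol

Repeatedly combine the two least-probable nodes; the expected code length is the sum of the merged weights.
merge 1/25 + 2/25 → 3/25
merge 3/25 + 69/500 → 129/500
merge 21/100 + 31/125 → 229/500
merge 129/500 + 71/250 → 271/500
merge 229/500 + 271/500 → 1
L = 3/25 + 129/500 + 229/500 + 271/500 + 1 = 1189/500 = 2.378 bits/symbol.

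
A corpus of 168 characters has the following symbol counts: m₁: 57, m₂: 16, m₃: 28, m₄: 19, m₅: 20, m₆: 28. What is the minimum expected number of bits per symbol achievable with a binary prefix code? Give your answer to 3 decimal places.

Probabilities are the counts divided by 168.
Repeatedly combine the two least-probable nodes; the expected code length is the sum of the merged weights.
merge 2/21 + 19/168 → 5/24
merge 5/42 + 1/6 → 2/7
merge 1/6 + 5/24 → 3/8
merge 2/7 + 19/56 → 5/8
merge 3/8 + 5/8 → 1
L = 5/24 + 2/7 + 3/8 + 5/8 + 1 = 419/168 ≈ 2.494 bits/symbol.

2.494 bits/symbol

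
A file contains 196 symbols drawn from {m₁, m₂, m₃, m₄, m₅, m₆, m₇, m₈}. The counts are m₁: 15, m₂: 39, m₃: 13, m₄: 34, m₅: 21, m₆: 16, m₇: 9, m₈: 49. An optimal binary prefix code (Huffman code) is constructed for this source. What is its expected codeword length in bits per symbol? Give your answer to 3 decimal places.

2.821 bits/symbol

Probabilities are the counts divided by 196.
Repeatedly combine the two least-probable nodes; the expected code length is the sum of the merged weights.
merge 9/196 + 13/196 → 11/98
merge 15/196 + 4/49 → 31/196
merge 3/28 + 11/98 → 43/196
merge 31/196 + 17/98 → 65/196
merge 39/196 + 43/196 → 41/98
merge 1/4 + 65/196 → 57/98
merge 41/98 + 57/98 → 1
L = 11/98 + 31/196 + 43/196 + 65/196 + 41/98 + 57/98 + 1 = 79/28 ≈ 2.821 bits/symbol.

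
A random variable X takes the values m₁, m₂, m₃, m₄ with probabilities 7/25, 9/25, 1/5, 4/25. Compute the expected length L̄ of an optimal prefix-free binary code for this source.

2 bits/symbol

Repeatedly combine the two least-probable nodes; the expected code length is the sum of the merged weights.
merge 4/25 + 1/5 → 9/25
merge 7/25 + 9/25 → 16/25
merge 9/25 + 16/25 → 1
L = 9/25 + 16/25 + 1 = 2 bits/symbol.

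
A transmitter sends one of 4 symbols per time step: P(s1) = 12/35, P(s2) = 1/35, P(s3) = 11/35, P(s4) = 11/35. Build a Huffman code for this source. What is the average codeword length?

Repeatedly combine the two least-probable nodes; the expected code length is the sum of the merged weights.
merge 1/35 + 11/35 → 12/35
merge 11/35 + 12/35 → 23/35
merge 12/35 + 23/35 → 1
L = 12/35 + 23/35 + 1 = 2 bits/symbol.

2 bits/symbol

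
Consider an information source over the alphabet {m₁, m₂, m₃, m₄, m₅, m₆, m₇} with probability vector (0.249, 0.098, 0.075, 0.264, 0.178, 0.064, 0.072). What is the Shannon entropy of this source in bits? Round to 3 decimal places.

H = −Σ pᵢ log₂ pᵢ.
−0.249·log₂(0.249) = 0.4994
−0.098·log₂(0.098) = 0.3284
−0.075·log₂(0.075) = 0.2803
−0.264·log₂(0.264) = 0.5072
−0.178·log₂(0.178) = 0.4432
−0.064·log₂(0.064) = 0.2538
−0.072·log₂(0.072) = 0.2733
Sum ≈ 2.5857 → 2.586 bits.

2.586 bits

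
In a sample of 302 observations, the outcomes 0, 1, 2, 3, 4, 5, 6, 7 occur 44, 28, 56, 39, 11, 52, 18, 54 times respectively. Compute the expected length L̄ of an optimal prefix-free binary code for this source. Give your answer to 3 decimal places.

2.911 bits/symbol

Probabilities are the counts divided by 302.
Repeatedly combine the two least-probable nodes; the expected code length is the sum of the merged weights.
merge 11/302 + 9/151 → 29/302
merge 14/151 + 29/302 → 57/302
merge 39/302 + 22/151 → 83/302
merge 26/151 + 27/151 → 53/151
merge 28/151 + 57/302 → 113/302
merge 83/302 + 53/151 → 189/302
merge 113/302 + 189/302 → 1
L = 29/302 + 57/302 + 83/302 + 53/151 + 113/302 + 189/302 + 1 = 879/302 ≈ 2.911 bits/symbol.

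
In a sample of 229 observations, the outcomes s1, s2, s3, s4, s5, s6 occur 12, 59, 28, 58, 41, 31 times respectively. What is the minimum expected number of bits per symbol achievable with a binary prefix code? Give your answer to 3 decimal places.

2.485 bits/symbol

Probabilities are the counts divided by 229.
Repeatedly combine the two least-probable nodes; the expected code length is the sum of the merged weights.
merge 12/229 + 28/229 → 40/229
merge 31/229 + 40/229 → 71/229
merge 41/229 + 58/229 → 99/229
merge 59/229 + 71/229 → 130/229
merge 99/229 + 130/229 → 1
L = 40/229 + 71/229 + 99/229 + 130/229 + 1 = 569/229 ≈ 2.485 bits/symbol.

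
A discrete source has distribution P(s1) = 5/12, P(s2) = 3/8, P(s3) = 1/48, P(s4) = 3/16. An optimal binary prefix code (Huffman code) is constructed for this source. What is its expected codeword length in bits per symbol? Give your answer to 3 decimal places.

1.792 bits/symbol

Repeatedly combine the two least-probable nodes; the expected code length is the sum of the merged weights.
merge 1/48 + 3/16 → 5/24
merge 5/24 + 3/8 → 7/12
merge 5/12 + 7/12 → 1
L = 5/24 + 7/12 + 1 = 43/24 ≈ 1.792 bits/symbol.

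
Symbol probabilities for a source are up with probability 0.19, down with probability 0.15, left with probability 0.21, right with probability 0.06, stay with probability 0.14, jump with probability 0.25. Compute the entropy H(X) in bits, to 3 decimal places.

H = −Σ pᵢ log₂ pᵢ.
−0.19·log₂(0.19) = 0.4552
−0.15·log₂(0.15) = 0.4105
−0.21·log₂(0.21) = 0.4728
−0.06·log₂(0.06) = 0.2435
−0.14·log₂(0.14) = 0.3971
−0.25·log₂(0.25) = 0.5000
Sum ≈ 2.4792 → 2.479 bits.

2.479 bits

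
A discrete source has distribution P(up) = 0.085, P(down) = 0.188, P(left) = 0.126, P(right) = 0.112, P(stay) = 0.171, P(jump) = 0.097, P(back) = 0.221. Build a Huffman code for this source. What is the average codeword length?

2.773 bits/symbol

Repeatedly combine the two least-probable nodes; the expected code length is the sum of the merged weights.
merge 17/200 + 97/1000 → 91/500
merge 14/125 + 63/500 → 119/500
merge 171/1000 + 91/500 → 353/1000
merge 47/250 + 221/1000 → 409/1000
merge 119/500 + 353/1000 → 591/1000
merge 409/1000 + 591/1000 → 1
L = 91/500 + 119/500 + 353/1000 + 409/1000 + 591/1000 + 1 = 2773/1000 = 2.773 bits/symbol.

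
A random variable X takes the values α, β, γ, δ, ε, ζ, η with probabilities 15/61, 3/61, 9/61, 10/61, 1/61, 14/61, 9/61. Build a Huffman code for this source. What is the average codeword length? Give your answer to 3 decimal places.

Repeatedly combine the two least-probable nodes; the expected code length is the sum of the merged weights.
merge 1/61 + 3/61 → 4/61
merge 4/61 + 9/61 → 13/61
merge 9/61 + 10/61 → 19/61
merge 13/61 + 14/61 → 27/61
merge 15/61 + 19/61 → 34/61
merge 27/61 + 34/61 → 1
L = 4/61 + 13/61 + 19/61 + 27/61 + 34/61 + 1 = 158/61 ≈ 2.590 bits/symbol.

2.590 bits/symbol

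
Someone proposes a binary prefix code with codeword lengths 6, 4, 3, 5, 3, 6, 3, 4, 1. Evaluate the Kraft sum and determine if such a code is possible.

With common denominator 2^6 = 64: Σ 2^(−ℓᵢ) = 1/64 + 4/64 + 8/64 + 2/64 + 8/64 + 1/64 + 8/64 + 4/64 + 32/64 = 68/64 = 1.0625.
Kraft's inequality requires Σ ≤ 1; here Σ = 1.0625 > 1, so no such prefix code exists.

1.0625; no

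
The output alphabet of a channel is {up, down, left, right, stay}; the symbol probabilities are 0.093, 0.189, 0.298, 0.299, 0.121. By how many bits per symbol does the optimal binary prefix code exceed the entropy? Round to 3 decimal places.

Entropy H = −Σ p log₂ p ≈ 2.1829 bits.
Huffman merges: 93/1000+121/1000→107/500; 189/1000+107/500→403/1000; 149/500+299/1000→597/1000; 403/1000+597/1000→1. L = 1107/500 ≈ 2.2140.
L − H = 2.2140 − 2.1829 = 0.031 bits.

0.031 bits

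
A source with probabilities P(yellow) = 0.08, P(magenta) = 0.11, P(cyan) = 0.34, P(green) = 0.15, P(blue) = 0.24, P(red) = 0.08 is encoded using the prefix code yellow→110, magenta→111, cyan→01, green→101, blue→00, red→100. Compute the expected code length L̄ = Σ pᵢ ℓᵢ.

2.42 bits/symbol

L̄ = Σ pᵢ·ℓᵢ = 0.08·3 + 0.11·3 + 0.34·2 + 0.15·3 + 0.24·2 + 0.08·3 = 2.42 bits/symbol.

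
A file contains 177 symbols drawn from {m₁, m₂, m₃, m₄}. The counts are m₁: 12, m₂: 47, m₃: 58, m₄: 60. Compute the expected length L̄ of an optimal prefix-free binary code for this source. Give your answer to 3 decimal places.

1.994 bits/symbol

Probabilities are the counts divided by 177.
Repeatedly combine the two least-probable nodes; the expected code length is the sum of the merged weights.
merge 4/59 + 47/177 → 1/3
merge 58/177 + 1/3 → 39/59
merge 20/59 + 39/59 → 1
L = 1/3 + 39/59 + 1 = 353/177 ≈ 1.994 bits/symbol.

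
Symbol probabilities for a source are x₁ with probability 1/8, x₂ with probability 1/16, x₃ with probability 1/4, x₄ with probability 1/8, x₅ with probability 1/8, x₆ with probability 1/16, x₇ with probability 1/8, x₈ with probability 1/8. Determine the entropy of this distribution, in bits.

2.875 bits

Each probability is a power of 1/2, so log₂(1/p) is an integer.
H = Σ p·log₂(1/p) = 1/8·3 + 1/16·4 + 1/4·2 + 1/8·3 + 1/8·3 + 1/16·4 + 1/8·3 + 1/8·3 = 2.875 bits.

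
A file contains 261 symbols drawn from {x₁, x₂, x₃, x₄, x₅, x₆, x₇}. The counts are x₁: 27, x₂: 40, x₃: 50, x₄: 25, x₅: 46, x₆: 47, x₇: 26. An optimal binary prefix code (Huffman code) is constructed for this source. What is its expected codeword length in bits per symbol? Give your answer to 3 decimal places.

2.808 bits/symbol

Probabilities are the counts divided by 261.
Repeatedly combine the two least-probable nodes; the expected code length is the sum of the merged weights.
merge 25/261 + 26/261 → 17/87
merge 3/29 + 40/261 → 67/261
merge 46/261 + 47/261 → 31/87
merge 50/261 + 17/87 → 101/261
merge 67/261 + 31/87 → 160/261
merge 101/261 + 160/261 → 1
L = 17/87 + 67/261 + 31/87 + 101/261 + 160/261 + 1 = 733/261 ≈ 2.808 bits/symbol.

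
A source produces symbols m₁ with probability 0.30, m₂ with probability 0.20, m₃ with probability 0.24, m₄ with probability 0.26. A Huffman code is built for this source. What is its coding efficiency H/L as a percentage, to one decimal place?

99.2%

Entropy H = −Σ p log₂ p ≈ 1.9849 bits.
Huffman merges: 1/5+6/25→11/25; 13/50+3/10→14/25; 11/25+14/25→1. L = 2 ≈ 2.0000.
Efficiency = H/L = 1.9849/2.0000 = 99.2%.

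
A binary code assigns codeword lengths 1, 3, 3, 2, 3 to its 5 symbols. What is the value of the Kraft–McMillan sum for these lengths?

With common denominator 2^3 = 8: Σ 2^(−ℓᵢ) = 4/8 + 1/8 + 1/8 + 2/8 + 1/8 = 9/8 = 1.125.

1.125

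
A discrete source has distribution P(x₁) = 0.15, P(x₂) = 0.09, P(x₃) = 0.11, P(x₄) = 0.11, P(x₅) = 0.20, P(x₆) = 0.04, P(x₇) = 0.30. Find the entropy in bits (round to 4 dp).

2.5950 bits

H = −Σ pᵢ log₂ pᵢ.
−0.15·log₂(0.15) = 0.4105
−0.09·log₂(0.09) = 0.3127
−0.11·log₂(0.11) = 0.3503
−0.11·log₂(0.11) = 0.3503
−0.20·log₂(0.20) = 0.4644
−0.04·log₂(0.04) = 0.1858
−0.30·log₂(0.30) = 0.5211
Sum ≈ 2.5950 → 2.5950 bits.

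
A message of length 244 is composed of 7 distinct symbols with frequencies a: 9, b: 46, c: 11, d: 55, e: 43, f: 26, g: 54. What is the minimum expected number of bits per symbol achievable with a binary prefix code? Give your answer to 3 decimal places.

2.635 bits/symbol

Probabilities are the counts divided by 244.
Repeatedly combine the two least-probable nodes; the expected code length is the sum of the merged weights.
merge 9/244 + 11/244 → 5/61
merge 5/61 + 13/122 → 23/122
merge 43/244 + 23/122 → 89/244
merge 23/122 + 27/122 → 25/61
merge 55/244 + 89/244 → 36/61
merge 25/61 + 36/61 → 1
L = 5/61 + 23/122 + 89/244 + 25/61 + 36/61 + 1 = 643/244 ≈ 2.635 bits/symbol.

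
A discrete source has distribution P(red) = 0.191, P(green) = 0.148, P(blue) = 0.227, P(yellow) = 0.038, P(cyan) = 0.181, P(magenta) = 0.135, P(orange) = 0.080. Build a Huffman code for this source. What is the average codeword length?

Repeatedly combine the two least-probable nodes; the expected code length is the sum of the merged weights.
merge 19/500 + 2/25 → 59/500
merge 59/500 + 27/200 → 253/1000
merge 37/250 + 181/1000 → 329/1000
merge 191/1000 + 227/1000 → 209/500
merge 253/1000 + 329/1000 → 291/500
merge 209/500 + 291/500 → 1
L = 59/500 + 253/1000 + 329/1000 + 209/500 + 291/500 + 1 = 27/10 = 2.7 bits/symbol.

2.7 bits/symbol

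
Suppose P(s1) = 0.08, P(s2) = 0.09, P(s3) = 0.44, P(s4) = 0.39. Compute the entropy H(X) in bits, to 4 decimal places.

H = −Σ pᵢ log₂ pᵢ.
−0.08·log₂(0.08) = 0.2915
−0.09·log₂(0.09) = 0.3127
−0.44·log₂(0.44) = 0.5211
−0.39·log₂(0.39) = 0.5298
Sum ≈ 1.6551 → 1.6551 bits.

1.6551 bits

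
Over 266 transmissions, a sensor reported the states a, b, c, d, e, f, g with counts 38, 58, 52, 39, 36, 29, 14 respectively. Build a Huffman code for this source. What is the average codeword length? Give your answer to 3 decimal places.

Probabilities are the counts divided by 266.
Repeatedly combine the two least-probable nodes; the expected code length is the sum of the merged weights.
merge 1/19 + 29/266 → 43/266
merge 18/133 + 1/7 → 37/133
merge 39/266 + 43/266 → 41/133
merge 26/133 + 29/133 → 55/133
merge 37/133 + 41/133 → 78/133
merge 55/133 + 78/133 → 1
L = 43/266 + 37/133 + 41/133 + 55/133 + 78/133 + 1 = 731/266 ≈ 2.748 bits/symbol.

2.748 bits/symbol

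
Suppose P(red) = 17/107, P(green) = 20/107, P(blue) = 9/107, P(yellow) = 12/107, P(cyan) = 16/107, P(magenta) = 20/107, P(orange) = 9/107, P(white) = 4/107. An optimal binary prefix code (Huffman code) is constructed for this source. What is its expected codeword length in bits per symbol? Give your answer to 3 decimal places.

Repeatedly combine the two least-probable nodes; the expected code length is the sum of the merged weights.
merge 4/107 + 9/107 → 13/107
merge 9/107 + 12/107 → 21/107
merge 13/107 + 16/107 → 29/107
merge 17/107 + 20/107 → 37/107
merge 20/107 + 21/107 → 41/107
merge 29/107 + 37/107 → 66/107
merge 41/107 + 66/107 → 1
L = 13/107 + 21/107 + 29/107 + 37/107 + 41/107 + 66/107 + 1 = 314/107 ≈ 2.935 bits/symbol.

2.935 bits/symbol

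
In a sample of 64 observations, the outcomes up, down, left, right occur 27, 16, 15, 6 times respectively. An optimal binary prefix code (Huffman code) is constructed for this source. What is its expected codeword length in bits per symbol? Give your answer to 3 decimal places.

1.906 bits/symbol

Probabilities are the counts divided by 64.
Repeatedly combine the two least-probable nodes; the expected code length is the sum of the merged weights.
merge 3/32 + 15/64 → 21/64
merge 1/4 + 21/64 → 37/64
merge 27/64 + 37/64 → 1
L = 21/64 + 37/64 + 1 = 61/32 ≈ 1.906 bits/symbol.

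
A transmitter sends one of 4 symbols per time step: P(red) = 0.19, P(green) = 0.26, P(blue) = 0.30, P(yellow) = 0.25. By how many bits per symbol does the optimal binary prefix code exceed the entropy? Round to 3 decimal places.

Entropy H = −Σ p log₂ p ≈ 1.9816 bits.
Huffman merges: 19/100+1/4→11/25; 13/50+3/10→14/25; 11/25+14/25→1. L = 2 ≈ 2.0000.
L − H = 2.0000 − 1.9816 = 0.018 bits.

0.018 bits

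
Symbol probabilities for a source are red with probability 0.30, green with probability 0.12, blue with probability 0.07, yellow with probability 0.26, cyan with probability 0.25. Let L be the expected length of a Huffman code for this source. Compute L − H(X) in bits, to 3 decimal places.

0.028 bits

Entropy H = −Σ p log₂ p ≈ 2.1620 bits.
Huffman merges: 7/100+3/25→19/100; 19/100+1/4→11/25; 13/50+3/10→14/25; 11/25+14/25→1. L = 219/100 ≈ 2.1900.
L − H = 2.1900 − 2.1620 = 0.028 bits.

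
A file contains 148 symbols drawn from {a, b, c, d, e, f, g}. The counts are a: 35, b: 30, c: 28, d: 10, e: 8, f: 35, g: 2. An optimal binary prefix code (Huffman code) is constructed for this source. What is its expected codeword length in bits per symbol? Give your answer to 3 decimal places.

Probabilities are the counts divided by 148.
Repeatedly combine the two least-probable nodes; the expected code length is the sum of the merged weights.
merge 1/74 + 2/37 → 5/74
merge 5/74 + 5/74 → 5/37
merge 5/37 + 7/37 → 12/37
merge 15/74 + 35/148 → 65/148
merge 35/148 + 12/37 → 83/148
merge 65/148 + 83/148 → 1
L = 5/74 + 5/37 + 12/37 + 65/148 + 83/148 + 1 = 187/74 ≈ 2.527 bits/symbol.

2.527 bits/symbol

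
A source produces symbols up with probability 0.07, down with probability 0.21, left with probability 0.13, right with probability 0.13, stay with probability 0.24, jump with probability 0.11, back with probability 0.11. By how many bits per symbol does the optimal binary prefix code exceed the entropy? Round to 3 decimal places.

0.029 bits

Entropy H = −Σ p log₂ p ≈ 2.7014 bits.
Huffman merges: 7/100+11/100→9/50; 11/100+13/100→6/25; 13/100+9/50→31/100; 21/100+6/25→9/20; 6/25+31/100→11/20; 9/20+11/20→1. L = 273/100 ≈ 2.7300.
L − H = 2.7300 − 2.7014 = 0.029 bits.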